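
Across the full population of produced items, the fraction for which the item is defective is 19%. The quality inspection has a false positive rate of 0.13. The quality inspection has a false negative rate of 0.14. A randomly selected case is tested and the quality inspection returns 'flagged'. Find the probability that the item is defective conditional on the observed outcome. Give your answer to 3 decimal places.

Let H be the event that the item is defective. P(H) = 0.19, so P(¬H) = 0.81. With E the 'flagged' result, P(E|H) = 0.86 and P(E|¬H) = 0.13.
P(E) = 0.86·0.19 + 0.13·0.81 = 0.16340 + 0.10530 = 0.26870.
By Bayes' theorem, P(H|E) = 0.16340 / 0.26870 = 0.608.

P(H | E) ≈ 0.608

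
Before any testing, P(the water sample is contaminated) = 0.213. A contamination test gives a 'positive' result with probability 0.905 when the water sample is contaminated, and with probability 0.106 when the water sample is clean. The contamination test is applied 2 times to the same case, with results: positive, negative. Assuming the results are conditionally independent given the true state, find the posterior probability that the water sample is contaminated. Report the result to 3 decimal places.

Posterior P(H) ≈ 0.197

With H the event that the water sample is contaminated, the joint likelihood of the observed sequence is P(data|H) = 0.905·0.095 = 0.085975 and P(data|¬H) = 0.106·0.894 = 0.094764.
Bayes: P(H|data) = 0.213·0.085975 / (0.213·0.085975 + 0.787·0.094764) = 0.018313/0.092892 = 0.1971.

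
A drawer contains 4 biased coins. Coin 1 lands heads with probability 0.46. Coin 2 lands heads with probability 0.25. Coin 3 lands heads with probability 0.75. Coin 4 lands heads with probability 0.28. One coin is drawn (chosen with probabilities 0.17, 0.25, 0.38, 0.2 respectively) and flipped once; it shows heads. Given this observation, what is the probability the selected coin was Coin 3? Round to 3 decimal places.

Tabulate prior·likelihood by source: [1] prior 0.17, lik 0.46, product 0.07820; [2] prior 0.25, lik 0.25, product 0.06250; [3] prior 0.38, lik 0.75, product 0.2850; [4] prior 0.2, lik 0.28, product 0.05600.
Normalizing constant = 0.48170; the posterior for Coin 3 is its product over the sum, 0.2850/0.48170 = 0.592.

Posterior probability ≈ 0.592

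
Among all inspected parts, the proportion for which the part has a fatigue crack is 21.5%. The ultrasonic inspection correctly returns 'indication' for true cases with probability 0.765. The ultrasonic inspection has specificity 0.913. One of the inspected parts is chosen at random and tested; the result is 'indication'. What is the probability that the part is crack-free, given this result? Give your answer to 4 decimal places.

Write H for 'the part has a fatigue crack'. Prior odds H:¬H = 0.215/0.785 = 0.27389. For the 'indication' outcome, the likelihood ratio is 0.765/0.087 = 8.7931.
Posterior odds = 0.27389 × 8.7931 = 2.4083, so P(H|E) = 2.4083/(1+2.4083) = 0.7066. Then P(¬H|E) = 1 − 0.7066 = 0.2934.

P(¬H | E) ≈ 0.2934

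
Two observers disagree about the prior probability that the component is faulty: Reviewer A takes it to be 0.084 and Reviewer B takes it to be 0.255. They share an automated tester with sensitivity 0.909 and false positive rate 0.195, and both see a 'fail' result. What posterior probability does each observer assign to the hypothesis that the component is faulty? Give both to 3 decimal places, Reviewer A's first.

Reviewer A: 0.299; Reviewer B: 0.615

P('+'|H) = 0.909, P('+'|¬H) = 0.195.
Reviewer A: numerator 0.909·0.084 = 0.076356; evidence = 0.076356+0.195·0.916 = 0.25498; posterior = 0.299.
Reviewer B: numerator 0.909·0.255 = 0.23180; evidence = 0.23180+0.195·0.745 = 0.37707; posterior = 0.615.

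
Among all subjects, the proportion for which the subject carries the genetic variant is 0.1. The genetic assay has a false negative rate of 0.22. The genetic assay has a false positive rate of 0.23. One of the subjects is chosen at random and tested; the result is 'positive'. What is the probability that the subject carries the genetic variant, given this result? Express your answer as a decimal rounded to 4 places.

Let H be the event that the subject carries the genetic variant. P(H) = 0.1, so P(¬H) = 0.9. With E the 'positive' result, P(E|H) = 0.78 and P(E|¬H) = 0.23.
P(E) = 0.78·0.1 + 0.23·0.9 = 0.078000 + 0.20700 = 0.28500.
By Bayes' theorem, P(H|E) = 0.078000 / 0.28500 = 0.2737.

P(H | E) ≈ 0.2737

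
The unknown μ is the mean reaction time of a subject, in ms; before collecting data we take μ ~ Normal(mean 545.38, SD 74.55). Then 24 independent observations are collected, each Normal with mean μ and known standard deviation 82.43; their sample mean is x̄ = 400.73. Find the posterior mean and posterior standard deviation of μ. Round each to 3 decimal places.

Posterior mean ≈ 407.741; posterior SD ≈ 16.413

With known σ, the Normal prior is conjugate. Weight on the data is w = (n/σ²)/(n/σ² + 1/τ₀²) = 0.00353216/(0.00353216+0.00017993) = 0.95153.
Posterior mean = w·x̄ + (1−w)·μ₀ = 0.95153·400.73 + 0.048471·545.38 = 407.741. Posterior variance = 1/(0.00353216+0.00017993) = 269.390, so SD = 16.413.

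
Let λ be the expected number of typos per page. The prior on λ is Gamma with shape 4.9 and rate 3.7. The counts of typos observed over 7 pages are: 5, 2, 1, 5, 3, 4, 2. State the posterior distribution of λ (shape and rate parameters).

The Poisson likelihood adds the total count to the shape and the number of exposure periods to the rate. Here ∑xᵢ = 22 and n = 7, so shape 4.9→26.9 and rate 3.7→10.7.

Posterior: Gamma(shape=26.9, rate=10.7)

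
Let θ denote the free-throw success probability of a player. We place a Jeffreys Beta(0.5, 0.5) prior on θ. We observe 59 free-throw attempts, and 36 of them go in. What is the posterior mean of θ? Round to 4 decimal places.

Posterior mean ≈ 0.6083

The binomial likelihood is conjugate to the Beta prior: with 36 successes and 23 failures, the posterior is Beta(0.5+36, 0.5+23) = Beta(36.5, 23.5).
Posterior mean = α/(α+β) = 36.5/60 = 0.6083.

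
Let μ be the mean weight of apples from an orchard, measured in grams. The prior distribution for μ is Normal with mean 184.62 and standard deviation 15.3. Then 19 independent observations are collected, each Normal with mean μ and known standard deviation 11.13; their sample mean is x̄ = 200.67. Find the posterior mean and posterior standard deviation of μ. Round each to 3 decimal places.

Posterior mean ≈ 200.235; posterior SD ≈ 2.519

With known σ, the Normal prior is conjugate. Weight on the data is w = (n/σ²)/(n/σ² + 1/τ₀²) = 0.153378/(0.153378+0.00427186) = 0.97290.
Posterior mean = w·x̄ + (1−w)·μ₀ = 0.97290·200.67 + 0.027097·184.62 = 200.235. Posterior variance = 1/(0.153378+0.00427186) = 6.34317, so SD = 2.519.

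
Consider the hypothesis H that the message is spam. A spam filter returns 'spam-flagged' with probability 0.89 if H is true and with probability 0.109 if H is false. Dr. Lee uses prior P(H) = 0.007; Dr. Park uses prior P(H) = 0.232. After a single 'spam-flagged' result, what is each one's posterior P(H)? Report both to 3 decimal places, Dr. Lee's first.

Dr. Lee: 0.054; Dr. Park: 0.712

P('+'|H) = 0.89, P('+'|¬H) = 0.109.
Dr. Lee: numerator 0.89·0.007 = 0.0062300; evidence = 0.0062300+0.109·0.993 = 0.11447; posterior = 0.054.
Dr. Park: numerator 0.89·0.232 = 0.20648; evidence = 0.20648+0.109·0.768 = 0.29019; posterior = 0.712.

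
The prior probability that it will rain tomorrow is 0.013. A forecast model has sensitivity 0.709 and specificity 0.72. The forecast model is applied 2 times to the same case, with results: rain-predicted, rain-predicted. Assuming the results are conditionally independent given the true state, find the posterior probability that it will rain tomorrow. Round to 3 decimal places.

Posterior P(H) ≈ 0.078

Let H be the event that it will rain tomorrow; start with P(H) = 0.013. P('rain-predicted'|H) = 0.709, P('rain-predicted'|¬H) = 0.28.
Update on result 1 ('rain-predicted'): P(H) ← 0.709·0.0130 / (0.709·0.0130 + 0.28·0.9870) = 0.0092170/0.28558 = 0.0323.
Update on result 2 ('rain-predicted'): P(H) ← 0.709·0.0323 / (0.709·0.0323 + 0.28·0.9677) = 0.022883/0.29385 = 0.0779.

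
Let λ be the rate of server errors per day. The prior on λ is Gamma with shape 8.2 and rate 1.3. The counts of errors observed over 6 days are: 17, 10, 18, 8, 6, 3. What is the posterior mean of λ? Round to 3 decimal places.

Total count ∑xᵢ = 62 over n = 6 days.
Gamma is conjugate to the Poisson likelihood: posterior is Gamma(shape = 8.2+62 = 70.2, rate = 1.3+6 = 7.3).
E[λ | data] = 70.2/7.3 = 9.616.

Posterior mean ≈ 9.616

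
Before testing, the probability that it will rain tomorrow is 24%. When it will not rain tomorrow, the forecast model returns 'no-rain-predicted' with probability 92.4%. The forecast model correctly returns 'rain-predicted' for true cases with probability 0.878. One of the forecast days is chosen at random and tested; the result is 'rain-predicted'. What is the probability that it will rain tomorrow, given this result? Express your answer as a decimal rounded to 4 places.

P(H | E) ≈ 0.7849

Write H for 'it will rain tomorrow'. Prior odds H:¬H = 0.24/0.76 = 0.31579. For the 'rain-predicted' outcome, the likelihood ratio is 0.878/0.076 = 11.553.
Posterior odds = 0.31579 × 11.553 = 3.6482, so P(H|E) = 3.6482/(1+3.6482) = 0.7849.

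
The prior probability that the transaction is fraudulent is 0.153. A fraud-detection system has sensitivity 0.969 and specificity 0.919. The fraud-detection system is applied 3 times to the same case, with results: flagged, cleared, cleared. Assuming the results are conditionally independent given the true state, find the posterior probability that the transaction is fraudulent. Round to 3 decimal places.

With H the event that the transaction is fraudulent, the joint likelihood of the observed sequence is P(data|H) = 0.969·0.031·0.031 = 0.00093121 and P(data|¬H) = 0.081·0.919·0.919 = 0.068409.
Bayes: P(H|data) = 0.153·0.00093121 / (0.153·0.00093121 + 0.847·0.068409) = 0.00014247/0.058085 = 0.0025.

Posterior P(H) ≈ 0.002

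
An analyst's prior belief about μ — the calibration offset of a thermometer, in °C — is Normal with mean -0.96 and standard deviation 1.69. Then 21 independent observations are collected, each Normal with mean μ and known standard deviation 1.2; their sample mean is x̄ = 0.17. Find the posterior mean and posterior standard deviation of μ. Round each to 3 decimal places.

With known σ, the Normal prior is conjugate. Weight on the data is w = (n/σ²)/(n/σ² + 1/τ₀²) = 14.5833/(14.5833+0.350128) = 0.97655.
Posterior mean = w·x̄ + (1−w)·μ₀ = 0.97655·0.17 + 0.023446·-0.96 = 0.144. Posterior variance = 1/(14.5833+0.350128) = 0.0669637, so SD = 0.259.

Posterior mean ≈ 0.144; posterior SD ≈ 0.259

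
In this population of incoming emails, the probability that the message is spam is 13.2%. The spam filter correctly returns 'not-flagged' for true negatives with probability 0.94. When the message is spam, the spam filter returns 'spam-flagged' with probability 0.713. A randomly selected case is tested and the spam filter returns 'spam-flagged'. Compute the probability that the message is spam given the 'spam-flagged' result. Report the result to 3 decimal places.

P(H | E) ≈ 0.644

Let H be the event that the message is spam. P(H) = 0.132, so P(¬H) = 0.868. With E the 'spam-flagged' result, P(E|H) = 0.713 and P(E|¬H) = 0.06.
P(E) = 0.713·0.132 + 0.06·0.868 = 0.094116 + 0.052080 = 0.14620.
By Bayes' theorem, P(H|E) = 0.094116 / 0.14620 = 0.644.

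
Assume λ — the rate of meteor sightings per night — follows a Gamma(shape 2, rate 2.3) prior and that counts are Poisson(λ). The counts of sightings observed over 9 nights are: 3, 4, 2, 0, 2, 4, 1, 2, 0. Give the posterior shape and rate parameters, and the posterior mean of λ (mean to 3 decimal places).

Total count ∑xᵢ = 18 over n = 9 nights.
Gamma is conjugate to the Poisson likelihood: posterior is Gamma(shape = 2+18 = 20, rate = 2.3+9 = 11.3).
Posterior mean = shape/rate = 20/11.3 = 1.770.

Posterior: Gamma(shape=20, rate=11.3); mean ≈ 1.770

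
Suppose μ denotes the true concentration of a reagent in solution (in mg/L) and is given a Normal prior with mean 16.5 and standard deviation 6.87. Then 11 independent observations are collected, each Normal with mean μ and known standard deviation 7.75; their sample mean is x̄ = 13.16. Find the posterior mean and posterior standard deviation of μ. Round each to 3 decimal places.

With known σ, the Normal prior is conjugate. Weight on the data is w = (n/σ²)/(n/σ² + 1/τ₀²) = 0.183143/(0.183143+0.0211878) = 0.89631.
Posterior mean = w·x̄ + (1−w)·μ₀ = 0.89631·13.16 + 0.10369·16.5 = 13.506. Posterior variance = 1/(0.183143+0.0211878) = 4.89403, so SD = 2.212.

Posterior mean ≈ 13.506; posterior SD ≈ 2.212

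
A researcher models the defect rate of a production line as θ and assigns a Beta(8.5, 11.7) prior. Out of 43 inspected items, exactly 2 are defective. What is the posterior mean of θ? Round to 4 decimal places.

The binomial likelihood is conjugate to the Beta prior: with 2 successes and 41 failures, the posterior is Beta(8.5+2, 11.7+41) = Beta(10.5, 52.7).
E[θ | data] = 10.5/(10.5+52.7) = 0.1661.

Posterior mean ≈ 0.1661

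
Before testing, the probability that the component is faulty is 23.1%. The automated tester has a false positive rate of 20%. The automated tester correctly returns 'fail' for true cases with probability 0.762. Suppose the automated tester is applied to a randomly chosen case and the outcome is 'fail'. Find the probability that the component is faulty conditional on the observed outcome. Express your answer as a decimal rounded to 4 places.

P(H | E) ≈ 0.5337

Write H for 'the component is faulty'. Prior odds H:¬H = 0.231/0.769 = 0.30039. For the 'fail' outcome, the likelihood ratio is 0.762/0.2 = 3.8100.
Posterior odds = 0.30039 × 3.8100 = 1.1445, so P(H|E) = 1.1445/(1+1.1445) = 0.5337.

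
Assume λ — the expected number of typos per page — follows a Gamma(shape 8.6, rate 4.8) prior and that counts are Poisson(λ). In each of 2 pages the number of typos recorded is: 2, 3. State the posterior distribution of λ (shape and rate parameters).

Posterior: Gamma(shape=13.6, rate=6.8)

The Poisson likelihood adds the total count to the shape and the number of exposure periods to the rate. Here ∑xᵢ = 5 and n = 2, so shape 8.6→13.6 and rate 4.8→6.8.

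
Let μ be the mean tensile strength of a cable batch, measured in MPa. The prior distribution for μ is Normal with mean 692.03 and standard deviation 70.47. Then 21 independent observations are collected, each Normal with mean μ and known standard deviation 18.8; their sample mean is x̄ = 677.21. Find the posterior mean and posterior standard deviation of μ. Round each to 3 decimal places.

Prior precision 1/τ₀² = 1/70.47² = 0.00020137; data precision n/σ² = 21/18.8² = 0.0594160.
Posterior precision = 0.00020137 + 0.0594160 = 0.0596174, giving posterior SD = 1/√0.0596174 = 4.096.
Posterior mean = (0.00020137·692.03 + 0.0594160·677.21) / 0.0596174 = 677.260.

Posterior mean ≈ 677.260; posterior SD ≈ 4.096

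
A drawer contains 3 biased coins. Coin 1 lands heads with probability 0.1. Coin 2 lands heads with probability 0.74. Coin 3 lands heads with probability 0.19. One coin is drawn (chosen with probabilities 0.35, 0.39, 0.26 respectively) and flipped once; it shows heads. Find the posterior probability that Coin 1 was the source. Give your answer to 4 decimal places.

Posterior probability ≈ 0.0938

Tabulate prior·likelihood by source: [1] prior 0.35, lik 0.1, product 0.03500; [2] prior 0.39, lik 0.74, product 0.2886; [3] prior 0.26, lik 0.19, product 0.04940.
Normalizing constant = 0.37300; the posterior for Coin 1 is its product over the sum, 0.03500/0.37300 = 0.0938.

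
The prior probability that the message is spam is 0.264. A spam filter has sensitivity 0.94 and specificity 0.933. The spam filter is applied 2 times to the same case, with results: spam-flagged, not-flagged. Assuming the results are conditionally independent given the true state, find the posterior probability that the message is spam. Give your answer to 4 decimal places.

With H the event that the message is spam, the joint likelihood of the observed sequence is P(data|H) = 0.94·0.06 = 0.056400 and P(data|¬H) = 0.067·0.933 = 0.062511.
Bayes: P(H|data) = 0.264·0.056400 / (0.264·0.056400 + 0.736·0.062511) = 0.014890/0.060898 = 0.2445.

Posterior P(H) ≈ 0.2445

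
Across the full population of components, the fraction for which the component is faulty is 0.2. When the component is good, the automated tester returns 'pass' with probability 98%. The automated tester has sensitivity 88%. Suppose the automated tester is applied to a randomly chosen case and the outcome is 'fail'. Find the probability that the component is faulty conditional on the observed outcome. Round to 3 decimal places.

P(H | E) ≈ 0.917

Let H be the event that the component is faulty. P(H) = 0.2, so P(¬H) = 0.8. With E the 'fail' result, P(E|H) = 0.88 and P(E|¬H) = 0.02.
P(E) = 0.88·0.2 + 0.02·0.8 = 0.17600 + 0.016000 = 0.19200.
By Bayes' theorem, P(H|E) = 0.17600 / 0.19200 = 0.917.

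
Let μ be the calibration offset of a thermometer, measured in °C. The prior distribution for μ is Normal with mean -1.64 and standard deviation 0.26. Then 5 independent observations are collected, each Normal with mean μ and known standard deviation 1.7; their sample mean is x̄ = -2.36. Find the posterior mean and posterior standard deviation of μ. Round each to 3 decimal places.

Posterior mean ≈ -1.715; posterior SD ≈ 0.246

Prior precision 1/τ₀² = 1/0.26² = 14.7929; data precision n/σ² = 5/1.7² = 1.73010.
Posterior precision = 14.7929 + 1.73010 = 16.5230, giving posterior SD = 1/√16.5230 = 0.246.
Posterior mean = (14.7929·-1.64 + 1.73010·-2.36) / 16.5230 = -1.715.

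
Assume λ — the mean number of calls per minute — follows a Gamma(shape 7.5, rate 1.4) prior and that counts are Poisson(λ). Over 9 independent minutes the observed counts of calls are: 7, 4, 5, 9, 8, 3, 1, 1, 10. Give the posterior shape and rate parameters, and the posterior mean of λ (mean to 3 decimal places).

Total count ∑xᵢ = 48 over n = 9 minutes.
Gamma is conjugate to the Poisson likelihood: posterior is Gamma(shape = 7.5+48 = 55.5, rate = 1.4+9 = 10.4).
Posterior mean = shape/rate = 55.5/10.4 = 5.337.

Posterior: Gamma(shape=55.5, rate=10.4); mean ≈ 5.337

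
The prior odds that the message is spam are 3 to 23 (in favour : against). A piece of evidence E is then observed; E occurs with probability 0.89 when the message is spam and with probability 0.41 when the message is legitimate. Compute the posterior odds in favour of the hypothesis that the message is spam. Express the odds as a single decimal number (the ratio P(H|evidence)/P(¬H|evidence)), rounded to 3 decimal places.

Posterior odds ≈ 0.283

Prior odds = 3/23 = 0.13043.
Likelihood ratio for E = 0.89/0.41 = 2.1707.
Posterior odds = prior odds × LR = 0.28314.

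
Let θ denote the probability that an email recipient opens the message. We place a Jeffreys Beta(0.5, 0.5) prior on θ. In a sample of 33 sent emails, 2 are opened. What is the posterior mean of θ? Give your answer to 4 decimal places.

Posterior mean ≈ 0.0735

Observing 2 successes and 31 failures updates Beta(0.5, 0.5) by adding the success and failure counts to the two shape parameters: α = 0.5+2 = 2.5, β = 0.5+31 = 31.5.
Posterior mean = α/(α+β) = 2.5/34 = 0.0735.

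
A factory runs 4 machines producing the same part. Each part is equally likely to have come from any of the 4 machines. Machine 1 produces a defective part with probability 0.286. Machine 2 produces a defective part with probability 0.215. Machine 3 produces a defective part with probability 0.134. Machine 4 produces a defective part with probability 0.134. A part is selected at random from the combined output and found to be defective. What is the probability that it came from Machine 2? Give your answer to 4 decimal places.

Tabulate prior·likelihood by source: [1] prior 0.25, lik 0.286, product 0.07150; [2] prior 0.25, lik 0.215, product 0.05375; [3] prior 0.25, lik 0.134, product 0.03350; [4] prior 0.25, lik 0.134, product 0.03350.
Normalizing constant = 0.19225; the posterior for Machine 2 is its product over the sum, 0.05375/0.19225 = 0.2796.

Posterior probability ≈ 0.2796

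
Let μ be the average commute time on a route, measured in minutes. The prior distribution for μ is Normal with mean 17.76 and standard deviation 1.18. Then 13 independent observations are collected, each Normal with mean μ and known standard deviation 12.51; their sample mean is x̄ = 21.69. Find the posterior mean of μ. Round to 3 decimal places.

With known σ, the Normal prior is conjugate. Weight on the data is w = (n/σ²)/(n/σ² + 1/τ₀²) = 0.0830670/(0.0830670+0.718184) = 0.10367.
Posterior mean = w·x̄ + (1−w)·μ₀ = 0.10367·21.69 + 0.89633·17.76 = 18.167.

Posterior mean ≈ 18.167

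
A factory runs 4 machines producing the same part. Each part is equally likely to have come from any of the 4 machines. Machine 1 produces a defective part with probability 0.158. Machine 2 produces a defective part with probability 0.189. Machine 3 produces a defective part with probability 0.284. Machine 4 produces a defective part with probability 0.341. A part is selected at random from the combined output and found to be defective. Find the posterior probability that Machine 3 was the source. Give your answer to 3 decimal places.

P(defective|M1) = 0.158; P(defective|M2) = 0.189; P(defective|M3) = 0.284; P(defective|M4) = 0.341.
Prior × likelihood for each source: 0.25·0.158=0.03950, 0.25·0.189=0.04725, 0.25·0.284=0.07100, 0.25·0.341=0.08525. Summing gives P(defective) = 0.24300.
P(Machine 3 | defective) = 0.07100 / 0.24300 = 0.292.

Posterior probability ≈ 0.292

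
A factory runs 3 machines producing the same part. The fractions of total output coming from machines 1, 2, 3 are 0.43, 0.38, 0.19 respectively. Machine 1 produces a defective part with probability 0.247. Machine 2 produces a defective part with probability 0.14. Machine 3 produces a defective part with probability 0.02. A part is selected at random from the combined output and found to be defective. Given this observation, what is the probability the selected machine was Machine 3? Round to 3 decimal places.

Tabulate prior·likelihood by source: [1] prior 0.43, lik 0.247, product 0.1062; [2] prior 0.38, lik 0.14, product 0.05320; [3] prior 0.19, lik 0.02, product 0.003800.
Normalizing constant = 0.16321; the posterior for Machine 3 is its product over the sum, 0.003800/0.16321 = 0.023.

Posterior probability ≈ 0.023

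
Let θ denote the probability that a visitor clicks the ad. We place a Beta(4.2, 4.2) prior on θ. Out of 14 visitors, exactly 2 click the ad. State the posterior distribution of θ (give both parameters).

Posterior: Beta(6.2, 16.2)

The binomial likelihood is conjugate to the Beta prior: with 2 successes and 12 failures, the posterior is Beta(4.2+2, 4.2+12) = Beta(6.2, 16.2).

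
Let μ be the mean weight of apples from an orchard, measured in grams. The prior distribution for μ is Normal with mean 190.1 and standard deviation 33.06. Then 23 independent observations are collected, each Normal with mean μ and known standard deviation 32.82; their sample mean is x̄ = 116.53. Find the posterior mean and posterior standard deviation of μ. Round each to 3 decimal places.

Posterior mean ≈ 119.553; posterior SD ≈ 6.701

Prior precision 1/τ₀² = 1/33.06² = 0.00091494; data precision n/σ² = 23/32.82² = 0.0213526.
Posterior precision = 0.00091494 + 0.0213526 = 0.0222675, giving posterior SD = 1/√0.0222675 = 6.701.
Posterior mean = (0.00091494·190.1 + 0.0213526·116.53) / 0.0222675 = 119.553.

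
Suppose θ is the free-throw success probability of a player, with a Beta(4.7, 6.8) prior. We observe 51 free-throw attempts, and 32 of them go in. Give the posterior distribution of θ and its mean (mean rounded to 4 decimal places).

Posterior: Beta(36.7, 25.8); mean ≈ 0.5872

The binomial likelihood is conjugate to the Beta prior: with 32 successes and 19 failures, the posterior is Beta(4.7+32, 6.8+19) = Beta(36.7, 25.8).
E[θ | data] = 36.7/(36.7+25.8) = 0.5872.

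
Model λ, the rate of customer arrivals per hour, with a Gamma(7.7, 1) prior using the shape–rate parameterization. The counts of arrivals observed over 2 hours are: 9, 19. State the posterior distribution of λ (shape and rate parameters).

Posterior: Gamma(shape=35.7, rate=3)

The Poisson likelihood adds the total count to the shape and the number of exposure periods to the rate. Here ∑xᵢ = 28 and n = 2, so shape 7.7→35.7 and rate 1→3.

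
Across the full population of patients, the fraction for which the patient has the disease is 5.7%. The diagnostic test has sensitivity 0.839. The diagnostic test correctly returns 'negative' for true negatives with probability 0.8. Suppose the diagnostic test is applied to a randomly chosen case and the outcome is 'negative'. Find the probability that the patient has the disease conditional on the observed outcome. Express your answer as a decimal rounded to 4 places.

Write H for 'the patient has the disease'. Prior odds H:¬H = 0.057/0.943 = 0.060445. For the 'negative' outcome, the likelihood ratio is 0.161/0.8 = 0.20125.
Posterior odds = 0.060445 × 0.20125 = 0.012165, so P(H|E) = 0.012165/(1+0.012165) = 0.0120.

P(H | E) ≈ 0.0120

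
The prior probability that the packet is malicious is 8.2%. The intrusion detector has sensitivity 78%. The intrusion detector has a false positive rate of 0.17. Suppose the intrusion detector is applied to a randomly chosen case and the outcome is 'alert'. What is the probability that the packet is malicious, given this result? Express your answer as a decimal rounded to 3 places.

P(H | E) ≈ 0.291

Let H be the event that the packet is malicious. P(H) = 0.082, so P(¬H) = 0.918. With E the 'alert' result, P(E|H) = 0.78 and P(E|¬H) = 0.17.
P(E) = 0.78·0.082 + 0.17·0.918 = 0.063960 + 0.15606 = 0.22002.
By Bayes' theorem, P(H|E) = 0.063960 / 0.22002 = 0.291.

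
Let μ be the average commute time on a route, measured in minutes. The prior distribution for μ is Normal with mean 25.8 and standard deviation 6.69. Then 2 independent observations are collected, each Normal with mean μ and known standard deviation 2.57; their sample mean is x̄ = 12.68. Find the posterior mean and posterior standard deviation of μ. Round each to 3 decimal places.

Posterior mean ≈ 13.582; posterior SD ≈ 1.754

With known σ, the Normal prior is conjugate. Weight on the data is w = (n/σ²)/(n/σ² + 1/τ₀²) = 0.302805/(0.302805+0.0223433) = 0.93128.
Posterior mean = w·x̄ + (1−w)·μ₀ = 0.93128·12.68 + 0.068717·25.8 = 13.582. Posterior variance = 1/(0.302805+0.0223433) = 3.07551, so SD = 1.754.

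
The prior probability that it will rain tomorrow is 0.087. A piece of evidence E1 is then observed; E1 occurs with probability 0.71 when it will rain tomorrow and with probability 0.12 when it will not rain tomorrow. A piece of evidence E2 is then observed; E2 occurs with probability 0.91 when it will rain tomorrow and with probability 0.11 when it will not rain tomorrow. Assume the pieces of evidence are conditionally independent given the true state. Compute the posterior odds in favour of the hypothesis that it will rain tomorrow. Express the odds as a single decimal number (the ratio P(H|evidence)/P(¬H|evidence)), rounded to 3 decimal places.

Posterior odds ≈ 4.664

Prior odds = 0.087/(1−0.087) = 0.095290.
Likelihood ratio for E1 = 0.71/0.12 = 5.9167.
Likelihood ratio for E2 = 0.91/0.11 = 8.2727.
Posterior odds = prior odds × LR₁ × LR₂ = 4.6642.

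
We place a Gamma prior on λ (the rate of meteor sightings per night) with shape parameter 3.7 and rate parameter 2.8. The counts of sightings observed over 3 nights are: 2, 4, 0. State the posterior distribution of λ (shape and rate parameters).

Total count ∑xᵢ = 6 over n = 3 nights.
Gamma is conjugate to the Poisson likelihood: posterior is Gamma(shape = 3.7+6 = 9.7, rate = 2.8+3 = 5.8).

Posterior: Gamma(shape=9.7, rate=5.8)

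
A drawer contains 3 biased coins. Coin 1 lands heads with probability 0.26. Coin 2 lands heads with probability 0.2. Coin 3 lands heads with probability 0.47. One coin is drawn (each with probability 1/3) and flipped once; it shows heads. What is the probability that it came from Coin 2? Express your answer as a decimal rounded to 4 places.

P(heads|C1) = 0.26; P(heads|C2) = 0.2; P(heads|C3) = 0.47.
Prior × likelihood for each source: 0.333333·0.26=0.08667, 0.333333·0.2=0.06667, 0.333333·0.47=0.1567. Summing gives P(heads) = 0.31000.
P(Coin 2 | heads) = 0.06667 / 0.31000 = 0.2151.

Posterior probability ≈ 0.2151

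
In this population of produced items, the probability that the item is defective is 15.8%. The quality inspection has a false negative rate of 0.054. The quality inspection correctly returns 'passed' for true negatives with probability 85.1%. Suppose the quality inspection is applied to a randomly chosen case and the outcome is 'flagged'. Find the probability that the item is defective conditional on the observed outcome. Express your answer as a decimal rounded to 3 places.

Write H for 'the item is defective'. Prior odds H:¬H = 0.158/0.842 = 0.18765. For the 'flagged' outcome, the likelihood ratio is 0.946/0.149 = 6.3490.
Posterior odds = 0.18765 × 6.3490 = 1.1914, so P(H|E) = 1.1914/(1+1.1914) = 0.544.

P(H | E) ≈ 0.544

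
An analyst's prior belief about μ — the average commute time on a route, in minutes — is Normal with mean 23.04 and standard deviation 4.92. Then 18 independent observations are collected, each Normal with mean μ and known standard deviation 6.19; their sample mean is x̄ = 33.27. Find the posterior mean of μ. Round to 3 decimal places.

Posterior mean ≈ 32.443

With known σ, the Normal prior is conjugate. Weight on the data is w = (n/σ²)/(n/σ² + 1/τ₀²) = 0.469776/(0.469776+0.0413114) = 0.91917.
Posterior mean = w·x̄ + (1−w)·μ₀ = 0.91917·33.27 + 0.080830·23.04 = 32.443.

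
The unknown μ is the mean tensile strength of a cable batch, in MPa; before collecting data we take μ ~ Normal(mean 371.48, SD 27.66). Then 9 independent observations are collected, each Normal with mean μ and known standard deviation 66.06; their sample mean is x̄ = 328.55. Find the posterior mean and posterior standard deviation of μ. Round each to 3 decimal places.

Posterior mean ≈ 345.203; posterior SD ≈ 17.227

Prior precision 1/τ₀² = 1/27.66² = 0.00130706; data precision n/σ² = 9/66.06² = 0.00206236.
Posterior precision = 0.00130706 + 0.00206236 = 0.00336942, giving posterior SD = 1/√0.00336942 = 17.227.
Posterior mean = (0.00130706·371.48 + 0.00206236·328.55) / 0.00336942 = 345.203.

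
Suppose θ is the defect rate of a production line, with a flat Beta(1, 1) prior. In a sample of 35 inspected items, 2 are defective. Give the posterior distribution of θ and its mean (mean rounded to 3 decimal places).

The binomial likelihood is conjugate to the Beta prior: with 2 successes and 33 failures, the posterior is Beta(1+2, 1+33) = Beta(3, 34).
E[θ | data] = 3/(3+34) = 0.081.

Posterior: Beta(3, 34); mean ≈ 0.081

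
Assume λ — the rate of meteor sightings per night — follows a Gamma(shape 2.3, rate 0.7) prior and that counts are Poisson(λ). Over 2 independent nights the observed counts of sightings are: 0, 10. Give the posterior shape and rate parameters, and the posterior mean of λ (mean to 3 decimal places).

Total count ∑xᵢ = 10 over n = 2 nights.
Gamma is conjugate to the Poisson likelihood: posterior is Gamma(shape = 2.3+10 = 12.3, rate = 0.7+2 = 2.7).
Posterior mean = shape/rate = 12.3/2.7 = 4.556.

Posterior: Gamma(shape=12.3, rate=2.7); mean ≈ 4.556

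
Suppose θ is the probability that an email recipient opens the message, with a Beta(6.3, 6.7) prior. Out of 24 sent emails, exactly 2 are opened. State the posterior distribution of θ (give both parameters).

Posterior: Beta(8.3, 28.7)

The binomial likelihood is conjugate to the Beta prior: with 2 successes and 22 failures, the posterior is Beta(6.3+2, 6.7+22) = Beta(8.3, 28.7).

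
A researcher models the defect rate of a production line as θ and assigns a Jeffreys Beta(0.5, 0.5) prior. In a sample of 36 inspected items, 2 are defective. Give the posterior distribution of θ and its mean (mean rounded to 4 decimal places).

The binomial likelihood is conjugate to the Beta prior: with 2 successes and 34 failures, the posterior is Beta(0.5+2, 0.5+34) = Beta(2.5, 34.5).
E[θ | data] = 2.5/(2.5+34.5) = 0.0676.

Posterior: Beta(2.5, 34.5); mean ≈ 0.0676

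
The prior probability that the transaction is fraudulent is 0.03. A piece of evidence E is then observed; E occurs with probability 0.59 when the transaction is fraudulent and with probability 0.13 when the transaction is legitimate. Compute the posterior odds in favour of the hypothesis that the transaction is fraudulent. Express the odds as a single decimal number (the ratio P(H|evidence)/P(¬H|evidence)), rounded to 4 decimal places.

Posterior odds ≈ 0.1404

Prior odds = 0.03/(1−0.03) = 0.030928.
Likelihood ratio for E = 0.59/0.13 = 4.5385.
Posterior odds = prior odds × LR = 0.14036.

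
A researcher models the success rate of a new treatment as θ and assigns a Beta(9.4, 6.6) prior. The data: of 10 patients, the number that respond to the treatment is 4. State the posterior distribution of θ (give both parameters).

The binomial likelihood is conjugate to the Beta prior: with 4 successes and 6 failures, the posterior is Beta(9.4+4, 6.6+6) = Beta(13.4, 12.6).

Posterior: Beta(13.4, 12.6)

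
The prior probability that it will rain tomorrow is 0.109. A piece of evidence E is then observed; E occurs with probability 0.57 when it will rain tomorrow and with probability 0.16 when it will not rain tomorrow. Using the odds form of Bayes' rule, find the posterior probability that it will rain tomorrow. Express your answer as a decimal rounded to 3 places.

Prior odds = 0.109/(1−0.109) = 0.12233.
Likelihood ratio for E = 0.57/0.16 = 3.5625.
Posterior odds = prior odds × LR = 0.43582.
Posterior probability = odds/(1+odds) = 0.43582/1.4358 = 0.304.

Posterior probability ≈ 0.304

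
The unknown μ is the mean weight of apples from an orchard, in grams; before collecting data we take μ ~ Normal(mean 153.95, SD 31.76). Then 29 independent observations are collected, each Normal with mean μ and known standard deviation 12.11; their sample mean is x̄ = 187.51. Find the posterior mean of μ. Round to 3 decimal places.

Posterior mean ≈ 187.343

Prior precision 1/τ₀² = 1/31.76² = 0.00099138; data precision n/σ² = 29/12.11² = 0.197747.
Posterior precision = 0.00099138 + 0.197747 = 0.198738.
Posterior mean = (0.00099138·153.95 + 0.197747·187.51) / 0.198738 = 187.343.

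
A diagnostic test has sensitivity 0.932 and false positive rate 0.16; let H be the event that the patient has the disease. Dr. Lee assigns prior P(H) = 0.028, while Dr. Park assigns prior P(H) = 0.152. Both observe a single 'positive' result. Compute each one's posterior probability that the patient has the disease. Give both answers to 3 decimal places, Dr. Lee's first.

P('+'|H) = 0.932, P('+'|¬H) = 0.16.
Dr. Lee: numerator 0.932·0.028 = 0.026096; evidence = 0.026096+0.16·0.972 = 0.18162; posterior = 0.144.
Dr. Park: numerator 0.932·0.152 = 0.14166; evidence = 0.14166+0.16·0.848 = 0.27734; posterior = 0.511.

Dr. Lee: 0.144; Dr. Park: 0.511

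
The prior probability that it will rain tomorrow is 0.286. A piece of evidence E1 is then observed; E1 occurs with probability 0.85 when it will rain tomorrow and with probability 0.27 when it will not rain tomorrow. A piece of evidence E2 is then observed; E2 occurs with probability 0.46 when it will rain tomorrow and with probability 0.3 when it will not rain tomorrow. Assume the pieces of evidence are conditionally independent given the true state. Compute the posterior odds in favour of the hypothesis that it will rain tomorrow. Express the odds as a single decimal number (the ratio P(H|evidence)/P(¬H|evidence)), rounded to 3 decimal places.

Posterior odds ≈ 1.934

Prior odds = 0.286/(1−0.286) = 0.40056. In log-odds, ln(0.40056) = -0.91489.
Add log likelihood ratios: ln(3.1481) + ln(1.5333) = 1.5743.
Posterior log-odds = 0.65937, so posterior odds = exp(0.65937) = 1.9336.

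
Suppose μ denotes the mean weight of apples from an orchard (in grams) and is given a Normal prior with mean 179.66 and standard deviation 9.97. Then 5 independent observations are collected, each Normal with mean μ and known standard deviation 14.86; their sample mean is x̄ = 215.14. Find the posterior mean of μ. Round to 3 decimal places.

Posterior mean ≈ 204.226

Prior precision 1/τ₀² = 1/9.97² = 0.0100603; data precision n/σ² = 5/14.86² = 0.0226429.
Posterior precision = 0.0100603 + 0.0226429 = 0.0327032.
Posterior mean = (0.0100603·179.66 + 0.0226429·215.14) / 0.0327032 = 204.226.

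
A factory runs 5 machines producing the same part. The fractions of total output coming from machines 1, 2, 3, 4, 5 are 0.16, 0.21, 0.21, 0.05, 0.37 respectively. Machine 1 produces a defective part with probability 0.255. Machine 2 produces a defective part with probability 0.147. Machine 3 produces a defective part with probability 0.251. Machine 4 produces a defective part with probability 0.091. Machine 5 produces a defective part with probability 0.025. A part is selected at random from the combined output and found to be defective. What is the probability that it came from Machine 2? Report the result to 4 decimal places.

P(defective|M1) = 0.255; P(defective|M2) = 0.147; P(defective|M3) = 0.251; P(defective|M4) = 0.091; P(defective|M5) = 0.025.
Prior × likelihood for each source: 0.16·0.255=0.04080, 0.21·0.147=0.03087, 0.21·0.251=0.05271, 0.05·0.091=0.004550, 0.37·0.025=0.009250. Summing gives P(defective) = 0.13818.
P(Machine 2 | defective) = 0.03087 / 0.13818 = 0.2234.

Posterior probability ≈ 0.2234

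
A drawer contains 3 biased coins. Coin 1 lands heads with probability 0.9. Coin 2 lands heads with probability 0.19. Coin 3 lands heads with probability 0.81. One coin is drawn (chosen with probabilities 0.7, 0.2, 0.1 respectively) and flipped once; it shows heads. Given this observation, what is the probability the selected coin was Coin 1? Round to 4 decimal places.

Posterior probability ≈ 0.8411

Tabulate prior·likelihood by source: [1] prior 0.7, lik 0.9, product 0.6300; [2] prior 0.2, lik 0.19, product 0.03800; [3] prior 0.1, lik 0.81, product 0.08100.
Normalizing constant = 0.74900; the posterior for Coin 1 is its product over the sum, 0.6300/0.74900 = 0.8411.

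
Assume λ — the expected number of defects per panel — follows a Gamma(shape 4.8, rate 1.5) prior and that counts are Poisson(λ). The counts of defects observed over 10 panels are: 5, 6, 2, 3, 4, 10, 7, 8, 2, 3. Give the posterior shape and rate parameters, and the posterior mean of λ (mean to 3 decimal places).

Posterior: Gamma(shape=54.8, rate=11.5); mean ≈ 4.765

The Poisson likelihood adds the total count to the shape and the number of exposure periods to the rate. Here ∑xᵢ = 50 and n = 10, so shape 4.8→54.8 and rate 1.5→11.5.
Posterior mean = shape/rate = 54.8/11.5 = 4.765.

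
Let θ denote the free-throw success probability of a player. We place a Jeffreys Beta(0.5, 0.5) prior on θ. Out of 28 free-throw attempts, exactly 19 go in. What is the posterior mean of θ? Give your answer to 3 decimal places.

Observing 19 successes and 9 failures updates Beta(0.5, 0.5) by adding the success and failure counts to the two shape parameters: α = 0.5+19 = 19.5, β = 0.5+9 = 9.5.
Posterior mean = α/(α+β) = 19.5/29 = 0.672.

Posterior mean ≈ 0.672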